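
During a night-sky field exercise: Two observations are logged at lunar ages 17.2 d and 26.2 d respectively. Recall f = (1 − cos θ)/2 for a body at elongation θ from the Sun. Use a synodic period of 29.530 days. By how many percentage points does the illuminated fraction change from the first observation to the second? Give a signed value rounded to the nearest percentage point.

θ₁ = 360° × 17.2/29.530 = 209.7°, f₁ = (1 − cos θ₁)/2 = 0.934.
θ₂ = 360° × 26.2/29.530 = 319.4°, f₂ = (1 − cos θ₂)/2 = 0.120.
Change = f₂ − f₁ = -0.814 → -81 percentage points.

-81 pp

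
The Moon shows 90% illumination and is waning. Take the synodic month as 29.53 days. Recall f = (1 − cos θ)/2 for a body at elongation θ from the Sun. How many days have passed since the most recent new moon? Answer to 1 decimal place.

cos θ = 1 − 2f = -0.800, giving a principal value of 143.1°.
Waning ⇒ past full, so θ = 360° − 143.1° = 216.9°.
At 360°/29.53 d per day, 216.9° corresponds to 17.79 days.

17.8 days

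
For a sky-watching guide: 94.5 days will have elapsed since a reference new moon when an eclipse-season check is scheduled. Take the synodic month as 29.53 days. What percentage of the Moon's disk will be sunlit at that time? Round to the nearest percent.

35%

94.5/29.53 = 3.200 lunations, so 3 complete cycles and 5.91 d into the next.
The Moon has covered 5.91/29.53 of its cycle, so θ ≈ 360° × 5.91/29.53 = 72.0°.
cos 72.0° = 0.308, so f = (1 − 0.308)/2 = 0.346, so 35%.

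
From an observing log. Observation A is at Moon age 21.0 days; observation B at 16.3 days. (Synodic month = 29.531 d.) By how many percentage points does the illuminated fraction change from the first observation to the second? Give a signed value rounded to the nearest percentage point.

+35 percentage points

θ₁ = 360° × 21.0/29.531 = 256.0°, f₁ = (1 − cos θ₁)/2 = 0.621.
θ₂ = 360° × 16.3/29.531 = 198.7°, f₂ = (1 − cos θ₂)/2 = 0.974.
Change = f₂ − f₁ = +0.353 → +35 percentage points.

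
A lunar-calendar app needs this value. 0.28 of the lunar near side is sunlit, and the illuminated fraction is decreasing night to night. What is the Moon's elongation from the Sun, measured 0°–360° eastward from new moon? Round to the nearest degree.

cos θ = 1 − 2f = 0.440, giving a principal value of 63.9°.
Waning ⇒ past full, so θ = 360° − 63.9° = 296.1°.

296°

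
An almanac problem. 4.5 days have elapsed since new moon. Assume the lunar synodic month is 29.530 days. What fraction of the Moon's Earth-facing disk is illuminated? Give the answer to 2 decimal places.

0.21

Phase angle: θ = 360°·(4.5 d)/(29.530 d) = 54.9°.
cos 54.9° = 0.576, so f = (1 − 0.576)/2 = 0.212.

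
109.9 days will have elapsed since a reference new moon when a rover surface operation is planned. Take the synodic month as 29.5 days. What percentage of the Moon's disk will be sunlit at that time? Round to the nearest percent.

58%

109.9/29.5 = 3.725 lunations, so 3 complete cycles and 21.40 d into the next.
The Moon has covered 21.40/29.5 of its cycle, so θ ≈ 360° × 21.40/29.5 = 261.2°.
With cos θ = (-0.154), the lit fraction is (1 − (-0.154))/2 ≈ 0.577, so 58%.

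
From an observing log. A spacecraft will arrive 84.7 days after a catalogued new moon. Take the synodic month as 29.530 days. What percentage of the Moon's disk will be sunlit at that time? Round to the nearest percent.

16%

Reduce mod P: 84.7 − 2×29.530 = 25.64 d into the current lunation.
Phase angle: θ = 360°·(25.64 d)/(29.530 d) = 312.6°.
With cos θ = 0.677, the lit fraction is (1 − 0.677)/2 ≈ 0.162, so 16%.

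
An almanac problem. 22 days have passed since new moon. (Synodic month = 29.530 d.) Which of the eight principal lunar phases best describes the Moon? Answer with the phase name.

At 22/29.530 of the cycle, θ ≈ 268° — the last quarter range.

last quarter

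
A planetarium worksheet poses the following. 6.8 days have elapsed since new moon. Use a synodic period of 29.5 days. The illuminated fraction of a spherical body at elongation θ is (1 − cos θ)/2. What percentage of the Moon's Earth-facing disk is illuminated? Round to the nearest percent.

44%

The Moon has covered 6.8/29.5 of its cycle, so θ ≈ 360° × 6.8/29.5 = 83.0°.
With cos θ = 0.122, the lit fraction is (1 − 0.122)/2 ≈ 0.439, so 44%.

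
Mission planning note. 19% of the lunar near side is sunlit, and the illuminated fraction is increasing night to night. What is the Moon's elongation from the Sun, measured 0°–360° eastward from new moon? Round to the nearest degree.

52°

From f = (1 − cos θ)/2: cos θ = 1 − 2×0.19 = 0.620; arccos → 51.7°.
Before full moon the principal value applies: θ = 51.7°.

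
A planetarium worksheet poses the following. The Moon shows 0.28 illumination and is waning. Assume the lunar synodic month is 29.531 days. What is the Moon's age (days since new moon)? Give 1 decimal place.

From f = (1 − cos θ)/2: cos θ = 1 − 2×0.28 = 0.440; arccos → 63.9°.
A waning Moon lies in 180°–360°, so θ = 360° − 63.9° = 296.1°.
That fraction of the synodic month is 296.1/360 × 29.531 d ≈ 24.29 d.

24.3 days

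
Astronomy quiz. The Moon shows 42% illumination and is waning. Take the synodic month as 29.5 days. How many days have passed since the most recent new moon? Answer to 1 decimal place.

22.9 days

cos θ = 1 − 2f = 0.160, giving a principal value of 80.8°.
Since the Moon is past full (waning), take the reflex angle: θ = 360° − 80.8° = 279.2°.
That fraction of the synodic month is 279.2/360 × 29.5 d ≈ 22.88 d.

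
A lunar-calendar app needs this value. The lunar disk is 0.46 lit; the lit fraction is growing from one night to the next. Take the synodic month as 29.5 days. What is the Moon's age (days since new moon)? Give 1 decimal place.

7.0 days

Invert f = (1 − cos θ)/2 to get cos θ = 1 − 2(0.46) = 0.080, hence θ₀ = arccos 0.080 = 85.4°.
Waxing ⇒ before full, so θ = 85.4°.
That fraction of the synodic month is 85.4/360 × 29.5 d ≈ 7.00 d.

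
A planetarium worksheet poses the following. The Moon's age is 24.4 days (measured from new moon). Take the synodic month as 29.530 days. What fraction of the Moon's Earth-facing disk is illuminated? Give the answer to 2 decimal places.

0.27

Elongation θ = 360° × 24.4/29.530 ≈ 297.5°.
cos 297.5° = 0.461, so f = (1 − 0.461)/2 = 0.269.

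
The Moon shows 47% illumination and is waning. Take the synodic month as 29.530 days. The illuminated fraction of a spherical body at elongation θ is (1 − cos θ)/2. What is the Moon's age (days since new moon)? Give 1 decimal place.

From f = (1 − cos θ)/2: cos θ = 1 − 2×0.47 = 0.060; arccos → 86.6°.
A waning Moon lies in 180°–360°, so θ = 360° − 86.6° = 273.4°.
That fraction of the synodic month is 273.4/360 × 29.530 d ≈ 22.43 d.

22.4 days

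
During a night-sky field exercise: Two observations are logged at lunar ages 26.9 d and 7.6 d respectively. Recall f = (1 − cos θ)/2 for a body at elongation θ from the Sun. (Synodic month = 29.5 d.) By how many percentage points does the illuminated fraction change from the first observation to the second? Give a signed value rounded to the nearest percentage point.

+45 pp

First observation: θ = 360°·26.9/29.5 = 328.3°, so f = 0.075.
Second observation: θ = 92.7°, f = 0.524.
Δf = 0.524 − 0.075 = +0.449, i.e. +45 pp.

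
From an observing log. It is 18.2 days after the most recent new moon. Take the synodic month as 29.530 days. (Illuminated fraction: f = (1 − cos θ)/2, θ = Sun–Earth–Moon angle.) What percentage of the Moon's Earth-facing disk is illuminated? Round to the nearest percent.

The Moon has covered 18.2/29.530 of its cycle, so θ ≈ 360° × 18.2/29.530 = 221.9°.
With cos θ = (-0.745), the lit fraction is (1 − (-0.745))/2 ≈ 0.872, so 87%.

87%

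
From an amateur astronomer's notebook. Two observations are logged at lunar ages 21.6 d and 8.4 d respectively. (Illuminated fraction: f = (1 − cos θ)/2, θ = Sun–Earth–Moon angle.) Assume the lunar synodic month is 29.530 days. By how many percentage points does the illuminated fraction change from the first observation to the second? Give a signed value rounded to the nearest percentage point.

+5 percentage points

First observation: θ = 360°·21.6/29.530 = 263.3°, so f = 0.558.
Second observation: θ = 102.4°, f = 0.607.
Δf = 0.607 − 0.558 = +0.049, i.e. +5 pp.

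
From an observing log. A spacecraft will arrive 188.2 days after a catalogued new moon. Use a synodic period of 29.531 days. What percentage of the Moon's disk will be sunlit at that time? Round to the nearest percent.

188.2 d spans 6 complete synodic months (6 × 29.531 = 177.19 d) plus 11.01 d.
Elongation θ = 360° × 11.01/29.531 ≈ 134.3°.
With cos θ = (-0.698), the lit fraction is (1 − (-0.698))/2 ≈ 0.849, so 85%.

85%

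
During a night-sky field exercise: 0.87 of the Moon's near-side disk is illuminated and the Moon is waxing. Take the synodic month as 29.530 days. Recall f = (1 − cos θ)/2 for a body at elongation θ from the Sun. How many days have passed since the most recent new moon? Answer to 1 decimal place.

11.3 days

cos θ = 1 − 2f = -0.740, giving a principal value of 137.7°.
Waxing ⇒ before full, so θ = 137.7°.
That fraction of the synodic month is 137.7/360 × 29.530 d ≈ 11.30 d.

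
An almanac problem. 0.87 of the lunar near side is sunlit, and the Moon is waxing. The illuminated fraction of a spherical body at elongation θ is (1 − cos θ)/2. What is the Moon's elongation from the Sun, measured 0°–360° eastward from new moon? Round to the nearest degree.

138°

cos θ = 1 − 2f = -0.740, giving a principal value of 137.7°.
Before full moon the principal value applies: θ = 137.7°.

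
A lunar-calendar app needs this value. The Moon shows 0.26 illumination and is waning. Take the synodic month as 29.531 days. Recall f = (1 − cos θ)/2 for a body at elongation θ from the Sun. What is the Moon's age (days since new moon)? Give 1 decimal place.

24.5 days

cos θ = 1 − 2f = 0.480, giving a principal value of 61.3°.
A waning Moon lies in 180°–360°, so θ = 360° − 61.3° = 298.7°.
At 360°/29.531 d per day, 298.7° corresponds to 24.50 days.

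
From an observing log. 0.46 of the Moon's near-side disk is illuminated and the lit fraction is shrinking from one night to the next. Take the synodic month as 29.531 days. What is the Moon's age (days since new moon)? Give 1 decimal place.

Invert f = (1 − cos θ)/2 to get cos θ = 1 − 2(0.46) = 0.080, hence θ₀ = arccos 0.080 = 85.4°.
Since the Moon is past full (waning), take the reflex angle: θ = 360° − 85.4° = 274.6°.
At 360°/29.531 d per day, 274.6° corresponds to 22.52 days.

22.5 days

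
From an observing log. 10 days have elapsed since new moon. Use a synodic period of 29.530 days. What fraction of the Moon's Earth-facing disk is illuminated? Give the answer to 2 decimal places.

Phase angle: θ = 360°·(10 d)/(29.530 d) = 121.9°.
cos 121.9° = (-0.529), so f = (1 − (-0.529))/2 = 0.764.

0.76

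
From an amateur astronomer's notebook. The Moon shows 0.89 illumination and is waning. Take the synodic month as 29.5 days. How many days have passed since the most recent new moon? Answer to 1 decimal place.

From f = (1 − cos θ)/2: cos θ = 1 − 2×0.89 = -0.780; arccos → 141.3°.
Waning ⇒ past full, so θ = 360° − 141.3° = 218.7°.
That fraction of the synodic month is 218.7/360 × 29.5 d ≈ 17.92 d.

17.9 days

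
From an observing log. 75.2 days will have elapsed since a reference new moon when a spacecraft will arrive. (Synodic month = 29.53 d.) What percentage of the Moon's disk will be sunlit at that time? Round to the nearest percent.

75.2 d spans 2 complete synodic months (2 × 29.53 = 59.06 d) plus 16.14 d.
Elongation θ = 360° × 16.14/29.53 ≈ 196.8°.
cos 196.8° = (-0.958), so f = (1 − (-0.958))/2 = 0.979, so 98%.

98%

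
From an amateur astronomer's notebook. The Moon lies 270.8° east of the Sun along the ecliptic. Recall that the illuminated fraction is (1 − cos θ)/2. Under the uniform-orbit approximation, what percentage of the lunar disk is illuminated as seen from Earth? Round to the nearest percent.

49%

f = (1 − cos 270.8°)/2 = (1 − 0.014)/2 ≈ 0.493, i.e. 49%.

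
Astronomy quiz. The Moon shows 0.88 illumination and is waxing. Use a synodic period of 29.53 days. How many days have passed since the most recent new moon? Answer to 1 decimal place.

From f = (1 − cos θ)/2: cos θ = 1 − 2×0.88 = -0.760; arccos → 139.5°.
Waxing ⇒ before full, so θ = 139.5°.
Age = 29.53 × 139.5°/360° ≈ 11.44 days.

11.4 days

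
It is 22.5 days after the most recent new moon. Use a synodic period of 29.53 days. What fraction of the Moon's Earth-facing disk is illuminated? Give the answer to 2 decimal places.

The Moon has covered 22.5/29.53 of its cycle, so θ ≈ 360° × 22.5/29.53 = 274.3°.
cos 274.3° = 0.075, so f = (1 − 0.075)/2 = 0.463.

0.46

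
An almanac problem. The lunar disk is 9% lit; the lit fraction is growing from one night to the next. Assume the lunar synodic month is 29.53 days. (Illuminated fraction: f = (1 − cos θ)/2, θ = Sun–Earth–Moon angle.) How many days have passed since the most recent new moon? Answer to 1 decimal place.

2.9 days

cos θ = 1 − 2f = 0.820, giving a principal value of 34.9°.
Waxing ⇒ before full, so θ = 34.9°.
Age = 29.53 × 34.9°/360° ≈ 2.86 days.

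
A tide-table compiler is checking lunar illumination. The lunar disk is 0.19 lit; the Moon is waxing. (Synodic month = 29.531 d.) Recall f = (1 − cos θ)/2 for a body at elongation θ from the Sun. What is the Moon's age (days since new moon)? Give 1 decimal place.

4.2 days

From f = (1 − cos θ)/2: cos θ = 1 − 2×0.19 = 0.620; arccos → 51.7°.
Waxing ⇒ before full, so θ = 51.7°.
At 360°/29.531 d per day, 51.7° corresponds to 4.24 days.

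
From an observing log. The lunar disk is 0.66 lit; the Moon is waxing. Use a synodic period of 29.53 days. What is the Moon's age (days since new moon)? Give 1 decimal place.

8.9 days

Invert f = (1 − cos θ)/2 to get cos θ = 1 − 2(0.66) = -0.320, hence θ₀ = arccos -0.320 = 108.7°.
The Moon is waxing (0°–180°), so θ = 108.7° directly.
At 360°/29.53 d per day, 108.7° corresponds to 8.91 days.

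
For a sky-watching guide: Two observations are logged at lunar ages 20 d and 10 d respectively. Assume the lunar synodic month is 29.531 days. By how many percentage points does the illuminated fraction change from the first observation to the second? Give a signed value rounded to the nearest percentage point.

θ₁ = 360° × 20/29.531 = 243.8°, f₁ = (1 − cos θ₁)/2 = 0.721.
θ₂ = 360° × 10/29.531 = 121.9°, f₂ = (1 − cos θ₂)/2 = 0.764.
Change = f₂ − f₁ = +0.044 → +4 percentage points.

+4 percentage points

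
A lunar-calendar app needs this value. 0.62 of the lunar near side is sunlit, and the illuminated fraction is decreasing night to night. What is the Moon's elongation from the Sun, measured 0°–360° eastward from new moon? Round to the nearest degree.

From f = (1 − cos θ)/2: cos θ = 1 − 2×0.62 = -0.240; arccos → 103.9°.
Waning ⇒ past full, so θ = 360° − 103.9° = 256.1°.

256°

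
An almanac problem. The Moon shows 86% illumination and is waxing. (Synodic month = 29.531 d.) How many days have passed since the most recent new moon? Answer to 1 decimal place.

From f = (1 − cos θ)/2: cos θ = 1 − 2×0.86 = -0.720; arccos → 136.1°.
Before full moon the principal value applies: θ = 136.1°.
Age = 29.531 × 136.1°/360° ≈ 11.16 days.

11.2 days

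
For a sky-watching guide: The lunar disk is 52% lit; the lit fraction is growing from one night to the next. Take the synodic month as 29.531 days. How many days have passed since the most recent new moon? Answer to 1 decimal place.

Invert f = (1 − cos θ)/2 to get cos θ = 1 − 2(0.52) = -0.040, hence θ₀ = arccos -0.040 = 92.3°.
The Moon is waxing (0°–180°), so θ = 92.3° directly.
That fraction of the synodic month is 92.3/360 × 29.531 d ≈ 7.57 d.

7.6 days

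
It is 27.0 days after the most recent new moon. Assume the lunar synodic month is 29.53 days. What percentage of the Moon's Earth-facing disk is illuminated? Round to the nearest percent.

7%

Phase angle: θ = 360°·(27.0 d)/(29.53 d) = 329.2°.
With cos θ = 0.859, the lit fraction is (1 − 0.859)/2 ≈ 0.071, so 7%.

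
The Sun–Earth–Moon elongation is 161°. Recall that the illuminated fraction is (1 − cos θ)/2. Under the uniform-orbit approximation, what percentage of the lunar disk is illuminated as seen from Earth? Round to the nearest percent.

97%

f = (1 − cos 161°)/2 = (1 − (-0.946))/2 ≈ 0.973, i.e. 97%.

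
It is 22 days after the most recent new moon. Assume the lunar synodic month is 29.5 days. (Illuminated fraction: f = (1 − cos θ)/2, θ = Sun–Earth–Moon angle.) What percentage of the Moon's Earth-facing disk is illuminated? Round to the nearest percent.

51%

Elongation θ = 360° × 22/29.5 ≈ 268.5°.
With cos θ = (-0.027), the lit fraction is (1 − (-0.027))/2 ≈ 0.513, so 51%.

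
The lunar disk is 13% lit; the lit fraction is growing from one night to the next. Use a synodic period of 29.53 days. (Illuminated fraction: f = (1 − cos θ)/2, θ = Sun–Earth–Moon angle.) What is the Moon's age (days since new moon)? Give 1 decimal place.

3.5 days

cos θ = 1 − 2f = 0.740, giving a principal value of 42.3°.
Waxing ⇒ before full, so θ = 42.3°.
Age = 29.53 × 42.3°/360° ≈ 3.47 days.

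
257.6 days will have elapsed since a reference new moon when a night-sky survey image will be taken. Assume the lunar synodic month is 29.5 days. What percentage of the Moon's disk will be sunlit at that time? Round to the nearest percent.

56%

257.6/29.5 = 8.732 lunations, so 8 complete cycles and 21.60 d into the next.
Elongation θ = 360° × 21.60/29.5 ≈ 263.6°.
With cos θ = (-0.112), the lit fraction is (1 − (-0.112))/2 ≈ 0.556, so 56%.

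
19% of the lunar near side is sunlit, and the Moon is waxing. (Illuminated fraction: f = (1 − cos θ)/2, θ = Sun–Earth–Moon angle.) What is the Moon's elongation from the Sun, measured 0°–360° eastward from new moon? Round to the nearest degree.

cos θ = 1 − 2f = 0.620, giving a principal value of 51.7°.
Before full moon the principal value applies: θ = 51.7°.

52°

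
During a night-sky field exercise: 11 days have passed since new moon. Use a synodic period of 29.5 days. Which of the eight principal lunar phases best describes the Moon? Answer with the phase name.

waxing gibbous

At 11/29.5 of the cycle, θ ≈ 134° — the waxing gibbous range.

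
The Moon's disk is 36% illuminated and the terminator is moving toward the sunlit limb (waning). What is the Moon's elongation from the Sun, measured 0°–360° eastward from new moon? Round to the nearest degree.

From f = (1 − cos θ)/2: cos θ = 1 − 2×0.36 = 0.280; arccos → 73.7°.
Waning ⇒ past full, so θ = 360° − 73.7° = 286.3°.

286°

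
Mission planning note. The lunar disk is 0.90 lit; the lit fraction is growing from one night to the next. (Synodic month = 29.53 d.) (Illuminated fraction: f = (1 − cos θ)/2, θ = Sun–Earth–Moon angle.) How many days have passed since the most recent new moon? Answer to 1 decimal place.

11.7 days

From f = (1 − cos θ)/2: cos θ = 1 − 2×0.90 = -0.800; arccos → 143.1°.
The Moon is waxing (0°–180°), so θ = 143.1° directly.
Age = 29.53 × 143.1°/360° ≈ 11.74 days.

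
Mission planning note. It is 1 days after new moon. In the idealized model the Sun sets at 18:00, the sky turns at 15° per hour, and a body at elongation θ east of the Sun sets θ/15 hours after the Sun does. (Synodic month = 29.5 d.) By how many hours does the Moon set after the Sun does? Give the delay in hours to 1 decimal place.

Elongation θ = 360° × 1/29.5 ≈ 12.2°.
At 15° of sky rotation per hour, 12.2° corresponds to a 0.81 h lag.
So the Moon sets 0.81 h after the Sun.

0.8 h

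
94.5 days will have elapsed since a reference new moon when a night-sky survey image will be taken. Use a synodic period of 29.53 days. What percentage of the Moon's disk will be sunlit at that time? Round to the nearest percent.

35%

94.5/29.53 = 3.200 lunations, so 3 complete cycles and 5.91 d into the next.
Elongation θ = 360° × 5.91/29.53 ≈ 72.0°.
With cos θ = 0.308, the lit fraction is (1 − 0.308)/2 ≈ 0.346, so 35%.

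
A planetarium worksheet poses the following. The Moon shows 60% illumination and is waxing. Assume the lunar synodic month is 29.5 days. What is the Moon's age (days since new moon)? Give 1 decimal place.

8.3 days

Invert f = (1 − cos θ)/2 to get cos θ = 1 − 2(0.60) = -0.200, hence θ₀ = arccos -0.200 = 101.5°.
The Moon is waxing (0°–180°), so θ = 101.5° directly.
That fraction of the synodic month is 101.5/360 × 29.5 d ≈ 8.32 d.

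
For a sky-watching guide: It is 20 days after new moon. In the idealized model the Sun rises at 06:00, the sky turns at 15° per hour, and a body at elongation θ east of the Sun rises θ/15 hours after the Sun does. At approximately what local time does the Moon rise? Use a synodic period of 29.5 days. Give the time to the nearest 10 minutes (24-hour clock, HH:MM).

Phase angle: θ = 360°·(20 d)/(29.5 d) = 244.1°.
At 15° of sky rotation per hour, 244.1° corresponds to a 16.27 h lag.
06:00 + 16.271 h ≈ 22:16 → 22:20 to the nearest ten minutes.

22:20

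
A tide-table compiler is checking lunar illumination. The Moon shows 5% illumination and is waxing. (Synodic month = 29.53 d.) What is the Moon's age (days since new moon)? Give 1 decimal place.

2.1 days

From f = (1 − cos θ)/2: cos θ = 1 − 2×0.05 = 0.900; arccos → 25.8°.
The Moon is waxing (0°–180°), so θ = 25.8° directly.
Age = 29.53 × 25.8°/360° ≈ 2.12 days.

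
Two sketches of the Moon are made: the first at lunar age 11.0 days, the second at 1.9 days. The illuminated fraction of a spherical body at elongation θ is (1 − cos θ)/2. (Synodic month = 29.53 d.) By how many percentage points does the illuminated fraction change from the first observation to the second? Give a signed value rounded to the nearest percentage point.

-81 pp

First observation: θ = 360°·11.0/29.53 = 134.1°, so f = 0.848.
Second observation: θ = 23.2°, f = 0.040.
Δf = 0.040 − 0.848 = -0.808, i.e. -81 pp.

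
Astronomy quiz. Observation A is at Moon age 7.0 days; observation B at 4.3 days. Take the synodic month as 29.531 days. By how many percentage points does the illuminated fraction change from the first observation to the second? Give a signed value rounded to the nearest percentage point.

-26 percentage points

θ₁ = 360° × 7.0/29.531 = 85.3°, f₁ = (1 − cos θ₁)/2 = 0.459.
θ₂ = 360° × 4.3/29.531 = 52.4°, f₂ = (1 − cos θ₂)/2 = 0.195.
Change = f₂ − f₁ = -0.264 → -26 percentage points.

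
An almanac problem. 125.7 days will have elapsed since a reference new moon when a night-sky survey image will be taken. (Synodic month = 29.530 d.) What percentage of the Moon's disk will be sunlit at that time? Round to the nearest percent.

Reduce mod P: 125.7 − 4×29.530 = 7.58 d into the current lunation.
The Moon has covered 7.58/29.530 of its cycle, so θ ≈ 360° × 7.58/29.530 = 92.4°.
With cos θ = (-0.042), the lit fraction is (1 − (-0.042))/2 ≈ 0.521, so 52%.

52%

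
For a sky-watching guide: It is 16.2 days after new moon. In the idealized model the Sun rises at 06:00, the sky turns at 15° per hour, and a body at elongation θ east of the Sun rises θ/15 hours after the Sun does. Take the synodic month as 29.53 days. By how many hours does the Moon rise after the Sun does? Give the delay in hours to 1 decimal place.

13.2 h

The Moon has covered 16.2/29.53 of its cycle, so θ ≈ 360° × 16.2/29.53 = 197.5°.
Delay after the Sun = 197.5° / (15°/h) ≈ 13.17 h.
So the Moon rises 13.17 h after the Sun.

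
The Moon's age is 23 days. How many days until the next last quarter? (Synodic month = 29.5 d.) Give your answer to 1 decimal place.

Last quarter occurs at elongation 270°, i.e. at age 29.5 × 270/360 = 22.125 d.
This lunation's last quarter (22.125 d) has passed, so add one period: 51.625 − 23 = 28.625 days.

28.6 days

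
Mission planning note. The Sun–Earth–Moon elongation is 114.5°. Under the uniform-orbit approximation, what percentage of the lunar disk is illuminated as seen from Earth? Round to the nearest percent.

cos 114.5° = (-0.415), so f = (1 − (-0.415))/2 = 0.707, i.e. 71%.

71%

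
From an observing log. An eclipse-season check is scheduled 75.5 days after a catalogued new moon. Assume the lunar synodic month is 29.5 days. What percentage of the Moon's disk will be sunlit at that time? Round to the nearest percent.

97%

75.5 d spans 2 complete synodic months (2 × 29.5 = 59.00 d) plus 16.50 d.
Elongation θ = 360° × 16.50/29.5 ≈ 201.4°.
Illuminated fraction = (1 − cos 201.4°)/2 = (1 − (-0.931))/2 ≈ 0.966, so 97%.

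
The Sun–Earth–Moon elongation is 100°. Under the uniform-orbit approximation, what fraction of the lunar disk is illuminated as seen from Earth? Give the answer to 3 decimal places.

0.587

f = (1 − cos 100°)/2 = (1 − (-0.174))/2 ≈ 0.587.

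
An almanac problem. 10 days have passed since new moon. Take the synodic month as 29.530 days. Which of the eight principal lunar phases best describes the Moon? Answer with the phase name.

waxing gibbous

At 10/29.530 of the cycle, θ ≈ 122° — the waxing gibbous range.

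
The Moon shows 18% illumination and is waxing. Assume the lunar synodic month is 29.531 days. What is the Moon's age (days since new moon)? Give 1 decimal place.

From f = (1 − cos θ)/2: cos θ = 1 − 2×0.18 = 0.640; arccos → 50.2°.
Waxing ⇒ before full, so θ = 50.2°.
Age = 29.531 × 50.2°/360° ≈ 4.12 days.

4.1 days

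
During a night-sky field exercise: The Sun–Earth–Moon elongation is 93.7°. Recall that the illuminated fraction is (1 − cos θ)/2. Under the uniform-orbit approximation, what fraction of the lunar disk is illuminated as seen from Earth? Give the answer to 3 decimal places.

f = (1 − cos 93.7°)/2 = (1 − (-0.065))/2 ≈ 0.532.

0.532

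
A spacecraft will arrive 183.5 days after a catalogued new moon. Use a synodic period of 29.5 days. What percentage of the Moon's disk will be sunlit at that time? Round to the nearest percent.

41%

Reduce mod P: 183.5 − 6×29.5 = 6.50 d into the current lunation.
Elongation θ = 360° × 6.50/29.5 ≈ 79.3°.
Illuminated fraction = (1 − cos 79.3°)/2 = (1 − 0.185)/2 ≈ 0.407, so 41%.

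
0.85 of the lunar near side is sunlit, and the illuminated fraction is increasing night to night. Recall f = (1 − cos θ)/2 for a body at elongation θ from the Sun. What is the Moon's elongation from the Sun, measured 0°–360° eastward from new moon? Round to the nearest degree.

Invert f = (1 − cos θ)/2 to get cos θ = 1 − 2(0.85) = -0.700, hence θ₀ = arccos -0.700 = 134.4°.
Before full moon the principal value applies: θ = 134.4°.

134°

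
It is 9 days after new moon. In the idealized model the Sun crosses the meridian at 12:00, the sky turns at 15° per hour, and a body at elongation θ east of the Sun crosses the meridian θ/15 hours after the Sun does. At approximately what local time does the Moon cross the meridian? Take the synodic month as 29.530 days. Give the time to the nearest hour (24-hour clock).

The Moon has covered 9/29.530 of its cycle, so θ ≈ 360° × 9/29.530 = 109.7°.
The Moon trails the Sun by θ/15 = 109.7/15 ≈ 7.31 hours.
12:00 + 7.31 h ≈ 19:19 → 19:00 to the nearest hour.

19:00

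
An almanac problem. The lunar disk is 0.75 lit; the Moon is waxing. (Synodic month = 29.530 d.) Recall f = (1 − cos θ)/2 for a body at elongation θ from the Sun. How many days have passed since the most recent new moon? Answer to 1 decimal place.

9.8 days

cos θ = 1 − 2f = -0.500, giving a principal value of 120.0°.
Waxing ⇒ before full, so θ = 120.0°.
That fraction of the synodic month is 120.0/360 × 29.530 d ≈ 9.84 d.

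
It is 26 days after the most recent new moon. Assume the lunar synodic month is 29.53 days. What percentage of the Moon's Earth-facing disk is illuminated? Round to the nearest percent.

13%

Phase angle: θ = 360°·(26 d)/(29.53 d) = 317.0°.
Illuminated fraction = (1 − cos 317.0°)/2 = (1 − 0.731)/2 ≈ 0.135, so 13%.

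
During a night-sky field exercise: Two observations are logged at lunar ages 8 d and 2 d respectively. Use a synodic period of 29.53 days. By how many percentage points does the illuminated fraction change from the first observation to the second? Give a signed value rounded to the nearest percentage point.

-52 pp

First observation: θ = 360°·8/29.53 = 97.5°, so f = 0.566.
Second observation: θ = 24.4°, f = 0.045.
Δf = 0.045 − 0.566 = -0.521, i.e. -52 pp.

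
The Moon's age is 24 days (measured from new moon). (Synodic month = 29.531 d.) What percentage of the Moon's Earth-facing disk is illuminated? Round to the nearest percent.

31%

Elongation θ = 360° × 24/29.531 ≈ 292.6°.
With cos θ = 0.384, the lit fraction is (1 − 0.384)/2 ≈ 0.308, so 31%.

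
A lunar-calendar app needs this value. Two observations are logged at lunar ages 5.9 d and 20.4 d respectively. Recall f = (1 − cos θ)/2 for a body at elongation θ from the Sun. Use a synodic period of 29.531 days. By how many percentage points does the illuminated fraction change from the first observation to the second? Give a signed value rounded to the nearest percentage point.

θ₁ = 360° × 5.9/29.531 = 71.9°, f₁ = (1 − cos θ₁)/2 = 0.345.
θ₂ = 360° × 20.4/29.531 = 248.7°, f₂ = (1 − cos θ₂)/2 = 0.682.
Change = f₂ − f₁ = +0.337 → +34 percentage points.

+34 pp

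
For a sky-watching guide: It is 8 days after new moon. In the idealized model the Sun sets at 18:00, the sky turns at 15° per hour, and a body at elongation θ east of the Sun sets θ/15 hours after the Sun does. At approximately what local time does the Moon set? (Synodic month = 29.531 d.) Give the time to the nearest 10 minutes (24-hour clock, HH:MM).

00:30

Phase angle: θ = 360°·(8 d)/(29.531 d) = 97.5°.
The Moon trails the Sun by θ/15 = 97.5/15 ≈ 6.50 hours.
18:00 + 6.502 h ≈ 00:30 → 00:30 to the nearest ten minutes.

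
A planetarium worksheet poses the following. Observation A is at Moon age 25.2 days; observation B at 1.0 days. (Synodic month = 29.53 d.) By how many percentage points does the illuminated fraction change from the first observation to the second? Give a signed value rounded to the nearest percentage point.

-19 pp

First observation: θ = 360°·25.2/29.53 = 307.2°, so f = 0.198.
Second observation: θ = 12.2°, f = 0.011.
Δf = 0.011 − 0.198 = -0.186, i.e. -19 pp.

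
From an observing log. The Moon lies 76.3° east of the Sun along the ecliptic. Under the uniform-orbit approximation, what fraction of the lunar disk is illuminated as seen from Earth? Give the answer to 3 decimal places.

cos 76.3° = 0.237, so f = (1 − 0.237)/2 = 0.382.

0.382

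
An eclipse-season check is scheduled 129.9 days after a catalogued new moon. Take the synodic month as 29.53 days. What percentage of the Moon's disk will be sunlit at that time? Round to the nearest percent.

90%

129.9 d spans 4 complete synodic months (4 × 29.53 = 118.12 d) plus 11.78 d.
Phase angle: θ = 360°·(11.78 d)/(29.53 d) = 143.6°.
cos 143.6° = (-0.805), so f = (1 − (-0.805))/2 = 0.902, so 90%.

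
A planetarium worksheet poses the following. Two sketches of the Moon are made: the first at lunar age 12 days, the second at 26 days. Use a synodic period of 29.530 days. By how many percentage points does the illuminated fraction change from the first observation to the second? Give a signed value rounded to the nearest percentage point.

First observation: θ = 360°·12/29.530 = 146.3°, so f = 0.916.
Second observation: θ = 317.0°, f = 0.135.
Δf = 0.135 − 0.916 = -0.781, i.e. -78 pp.

-78 percentage points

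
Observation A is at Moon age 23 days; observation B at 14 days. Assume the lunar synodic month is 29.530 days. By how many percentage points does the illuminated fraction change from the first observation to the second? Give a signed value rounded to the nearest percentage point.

First observation: θ = 360°·23/29.530 = 280.4°, so f = 0.410.
Second observation: θ = 170.7°, f = 0.993.
Δf = 0.993 − 0.410 = +0.584, i.e. +58 pp.

+58 pp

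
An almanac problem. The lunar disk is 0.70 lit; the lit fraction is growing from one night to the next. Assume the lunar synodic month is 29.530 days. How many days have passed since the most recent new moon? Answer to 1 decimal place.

cos θ = 1 − 2f = -0.400, giving a principal value of 113.6°.
Waxing ⇒ before full, so θ = 113.6°.
That fraction of the synodic month is 113.6/360 × 29.530 d ≈ 9.32 d.

9.3 days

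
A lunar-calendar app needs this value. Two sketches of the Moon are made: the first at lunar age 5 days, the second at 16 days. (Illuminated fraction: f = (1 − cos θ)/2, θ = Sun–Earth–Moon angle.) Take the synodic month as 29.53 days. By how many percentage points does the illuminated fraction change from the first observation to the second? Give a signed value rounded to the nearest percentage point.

+73 pp

θ₁ = 360° × 5/29.53 = 61.0°, f₁ = (1 − cos θ₁)/2 = 0.257.
θ₂ = 360° × 16/29.53 = 195.1°, f₂ = (1 − cos θ₂)/2 = 0.983.
Change = f₂ − f₁ = +0.726 → +73 percentage points.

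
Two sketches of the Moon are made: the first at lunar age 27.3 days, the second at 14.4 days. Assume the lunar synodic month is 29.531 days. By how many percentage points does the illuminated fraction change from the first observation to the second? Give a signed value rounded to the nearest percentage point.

θ₁ = 360° × 27.3/29.531 = 332.8°, f₁ = (1 − cos θ₁)/2 = 0.055.
θ₂ = 360° × 14.4/29.531 = 175.5°, f₂ = (1 − cos θ₂)/2 = 0.998.
Change = f₂ − f₁ = +0.943 → +94 percentage points.

+94 percentage points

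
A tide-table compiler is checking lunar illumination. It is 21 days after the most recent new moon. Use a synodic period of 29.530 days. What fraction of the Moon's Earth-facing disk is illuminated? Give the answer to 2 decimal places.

0.62

Phase angle: θ = 360°·(21 d)/(29.530 d) = 256.0°.
cos 256.0° = (-0.242), so f = (1 − (-0.242))/2 = 0.621.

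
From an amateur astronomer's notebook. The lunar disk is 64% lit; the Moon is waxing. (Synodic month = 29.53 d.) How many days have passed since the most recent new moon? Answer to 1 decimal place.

Invert f = (1 − cos θ)/2 to get cos θ = 1 − 2(0.64) = -0.280, hence θ₀ = arccos -0.280 = 106.3°.
The Moon is waxing (0°–180°), so θ = 106.3° directly.
That fraction of the synodic month is 106.3/360 × 29.53 d ≈ 8.72 d.

8.7 days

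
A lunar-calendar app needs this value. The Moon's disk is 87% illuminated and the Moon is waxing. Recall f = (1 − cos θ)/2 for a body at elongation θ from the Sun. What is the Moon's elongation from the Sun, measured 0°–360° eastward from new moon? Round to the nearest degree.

cos θ = 1 − 2f = -0.740, giving a principal value of 137.7°.
Waxing ⇒ before full, so θ = 137.7°.

138°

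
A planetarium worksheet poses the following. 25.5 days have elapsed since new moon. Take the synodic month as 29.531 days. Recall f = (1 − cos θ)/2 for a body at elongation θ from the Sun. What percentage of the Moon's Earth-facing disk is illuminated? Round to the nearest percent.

The Moon has covered 25.5/29.531 of its cycle, so θ ≈ 360° × 25.5/29.531 = 310.9°.
Illuminated fraction = (1 − cos 310.9°)/2 = (1 − 0.654)/2 ≈ 0.173, so 17%.

17%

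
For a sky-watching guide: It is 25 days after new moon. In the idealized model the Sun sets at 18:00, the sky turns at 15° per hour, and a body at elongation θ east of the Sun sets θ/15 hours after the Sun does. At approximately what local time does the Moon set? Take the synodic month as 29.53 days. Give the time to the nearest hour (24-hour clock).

14:00

Phase angle: θ = 360°·(25 d)/(29.53 d) = 304.8°.
At 15° of sky rotation per hour, 304.8° corresponds to a 20.32 h lag.
18:00 + 20.32 h ≈ 14:19 → 14:00 to the nearest hour.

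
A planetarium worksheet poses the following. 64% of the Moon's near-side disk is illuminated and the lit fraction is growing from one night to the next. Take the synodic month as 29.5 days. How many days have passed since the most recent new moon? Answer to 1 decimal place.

8.7 days

cos θ = 1 − 2f = -0.280, giving a principal value of 106.3°.
Before full moon the principal value applies: θ = 106.3°.
At 360°/29.5 d per day, 106.3° corresponds to 8.71 days.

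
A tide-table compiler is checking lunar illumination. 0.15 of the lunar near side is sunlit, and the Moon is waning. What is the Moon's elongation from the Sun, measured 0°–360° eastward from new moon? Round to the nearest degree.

Invert f = (1 − cos θ)/2 to get cos θ = 1 − 2(0.15) = 0.700, hence θ₀ = arccos 0.700 = 45.6°.
Since the Moon is past full (waning), take the reflex angle: θ = 360° − 45.6° = 314.4°.

314°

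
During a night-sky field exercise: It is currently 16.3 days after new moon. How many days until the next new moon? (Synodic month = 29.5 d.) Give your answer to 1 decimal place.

One full lunation from the last new moon is 29.5 d; remaining = 29.5 − 16.3 = 13.200 d.

13.2 days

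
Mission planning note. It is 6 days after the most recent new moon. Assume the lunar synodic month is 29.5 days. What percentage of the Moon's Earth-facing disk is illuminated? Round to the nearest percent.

Phase angle: θ = 360°·(6 d)/(29.5 d) = 73.2°.
cos 73.2° = 0.289, so f = (1 − 0.289)/2 = 0.356, so 36%.

36%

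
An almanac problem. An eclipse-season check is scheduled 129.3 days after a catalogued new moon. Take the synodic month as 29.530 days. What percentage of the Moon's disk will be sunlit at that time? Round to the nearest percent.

86%

129.3/29.530 = 4.379 lunations, so 4 complete cycles and 11.18 d into the next.
Elongation θ = 360° × 11.18/29.530 ≈ 136.3°.
Illuminated fraction = (1 − cos 136.3°)/2 = (1 − (-0.723))/2 ≈ 0.861, so 86%.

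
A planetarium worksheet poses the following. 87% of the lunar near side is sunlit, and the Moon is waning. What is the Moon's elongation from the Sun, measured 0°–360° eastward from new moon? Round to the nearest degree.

222°

Invert f = (1 − cos θ)/2 to get cos θ = 1 − 2(0.87) = -0.740, hence θ₀ = arccos -0.740 = 137.7°.
Since the Moon is past full (waning), take the reflex angle: θ = 360° − 137.7° = 222.3°.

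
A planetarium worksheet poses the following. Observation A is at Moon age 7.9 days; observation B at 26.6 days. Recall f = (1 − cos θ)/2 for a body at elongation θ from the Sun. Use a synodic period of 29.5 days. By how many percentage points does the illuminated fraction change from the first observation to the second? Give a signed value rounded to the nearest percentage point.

θ₁ = 360° × 7.9/29.5 = 96.4°, f₁ = (1 − cos θ₁)/2 = 0.556.
θ₂ = 360° × 26.6/29.5 = 324.6°, f₂ = (1 − cos θ₂)/2 = 0.092.
Change = f₂ − f₁ = -0.463 → -46 percentage points.

-46 percentage points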